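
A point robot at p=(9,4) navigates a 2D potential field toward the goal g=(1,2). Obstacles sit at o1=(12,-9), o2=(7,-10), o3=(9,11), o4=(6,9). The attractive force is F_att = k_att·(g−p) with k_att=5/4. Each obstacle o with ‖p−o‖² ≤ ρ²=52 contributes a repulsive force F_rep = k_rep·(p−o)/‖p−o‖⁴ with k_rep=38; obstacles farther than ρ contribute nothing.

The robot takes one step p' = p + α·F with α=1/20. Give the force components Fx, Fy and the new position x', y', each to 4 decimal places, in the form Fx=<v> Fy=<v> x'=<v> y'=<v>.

Fx=-9.9014 Fy=-2.7751 x'=8.5049 y'=3.8612

F_att = 5/4·(g−p) = 5/4·(-8,-2) = (-10.0000,-2.5000)
o1: d²=178 > ρ²=52 → inactive
o2: d²=200 > ρ²=52 → inactive
o3: d²=49 ≤ ρ²=52; F_rep = 38·(0,-7)/49² = (0.0000,-0.1108)
o4: d²=34 ≤ ρ²=52; F_rep = 38·(3,-5)/34² = (0.0986,-0.1644)
F = F_att + ΣF_rep = (-9.9014,-2.7751)
p' = p + 1/20·F = (8.5049,3.8612)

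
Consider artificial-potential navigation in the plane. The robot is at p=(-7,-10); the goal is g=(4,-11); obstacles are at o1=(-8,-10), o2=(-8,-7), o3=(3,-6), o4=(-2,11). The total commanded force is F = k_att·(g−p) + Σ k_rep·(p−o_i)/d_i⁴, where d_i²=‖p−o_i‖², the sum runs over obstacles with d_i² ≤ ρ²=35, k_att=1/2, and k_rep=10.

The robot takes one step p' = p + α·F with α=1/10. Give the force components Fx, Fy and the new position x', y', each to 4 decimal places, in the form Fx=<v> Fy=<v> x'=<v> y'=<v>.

F_att = 1/2·(g−p) = 1/2·(11,-1) = (5.5000,-0.5000)
o1: d²=1 ≤ ρ²=35; F_rep = 10·(1,0)/1² = (10.0000,0.0000)
o2: d²=10 ≤ ρ²=35; F_rep = 10·(1,-3)/10² = (0.1000,-0.3000)
o3: d²=116 > ρ²=35 → inactive
o4: d²=466 > ρ²=35 → inactive
F = F_att + ΣF_rep = (15.6000,-0.8000)
p' = p + 1/10·F = (-5.4400,-10.0800)

Fx=15.6000 Fy=-0.8000 x'=-5.4400 y'=-10.0800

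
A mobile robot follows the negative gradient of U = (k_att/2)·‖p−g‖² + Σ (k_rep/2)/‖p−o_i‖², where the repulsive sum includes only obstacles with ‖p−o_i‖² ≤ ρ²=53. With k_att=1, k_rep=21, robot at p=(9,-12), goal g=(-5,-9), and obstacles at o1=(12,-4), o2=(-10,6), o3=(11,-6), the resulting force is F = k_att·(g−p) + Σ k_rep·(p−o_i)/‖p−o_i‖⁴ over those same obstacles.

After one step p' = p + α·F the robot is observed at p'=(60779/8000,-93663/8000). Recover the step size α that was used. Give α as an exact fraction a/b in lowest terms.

F_att = 1·(g−p) = 1·(-14,3) = (-14.0000,3.0000)
o1: d²=73 > ρ²=53 → inactive
o2: d²=685 > ρ²=53 → inactive
o3: d²=40 ≤ ρ²=53; F_rep = 21·(-2,-6)/40² = (-0.0262,-0.0788)
F = F_att + ΣF_rep = (-14.0262,2.9213)
Δp = p'−p = (-1.4026,0.2921); α = Δx/Fx = (-11221/8000) / (-11221/800) = 1/10
check: Δy/Fy = (2337/8000) / (2337/800) = 1/10 ✓

α = 1/10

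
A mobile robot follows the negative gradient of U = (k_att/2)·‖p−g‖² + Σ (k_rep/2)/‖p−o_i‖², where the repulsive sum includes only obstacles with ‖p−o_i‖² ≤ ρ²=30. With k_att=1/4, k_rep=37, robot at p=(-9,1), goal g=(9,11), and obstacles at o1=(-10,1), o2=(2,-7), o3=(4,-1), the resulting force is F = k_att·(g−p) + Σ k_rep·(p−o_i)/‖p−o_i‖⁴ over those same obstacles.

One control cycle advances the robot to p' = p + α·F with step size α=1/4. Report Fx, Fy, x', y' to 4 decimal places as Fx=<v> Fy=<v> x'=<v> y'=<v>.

Fx=41.5000 Fy=2.5000 x'=1.3750 y'=1.6250

F_att = 1/4·(g−p) = 1/4·(18,10) = (4.5000,2.5000)
o1: d²=1 ≤ ρ²=30; F_rep = 37·(1,0)/1² = (37.0000,0.0000)
o2: d²=185 > ρ²=30 → inactive
o3: d²=173 > ρ²=30 → inactive
F = F_att + ΣF_rep = (41.5000,2.5000)
p' = p + 1/4·F = (1.3750,1.6250)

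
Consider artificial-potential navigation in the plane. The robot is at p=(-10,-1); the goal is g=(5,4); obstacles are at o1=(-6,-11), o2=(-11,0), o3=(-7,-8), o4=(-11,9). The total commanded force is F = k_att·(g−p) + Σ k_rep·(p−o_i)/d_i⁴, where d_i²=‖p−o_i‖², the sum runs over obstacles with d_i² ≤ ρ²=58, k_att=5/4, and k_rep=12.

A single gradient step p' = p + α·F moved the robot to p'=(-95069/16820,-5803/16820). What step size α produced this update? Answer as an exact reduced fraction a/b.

α = 1/5

F_att = 5/4·(g−p) = 5/4·(15,5) = (18.7500,6.2500)
o1: d²=116 > ρ²=58 → inactive
o2: d²=2 ≤ ρ²=58; F_rep = 12·(1,-1)/2² = (3.0000,-3.0000)
o3: d²=58 ≤ ρ²=58; F_rep = 12·(-3,7)/58² = (-0.0107,0.0250)
o4: d²=101 > ρ²=58 → inactive
F = F_att + ΣF_rep = (21.7393,3.2750)
Δp = p'−p = (4.3479,0.6550); α = Δx/Fx = (73131/16820) / (73131/3364) = 1/5
check: Δy/Fy = (11017/16820) / (11017/3364) = 1/5 ✓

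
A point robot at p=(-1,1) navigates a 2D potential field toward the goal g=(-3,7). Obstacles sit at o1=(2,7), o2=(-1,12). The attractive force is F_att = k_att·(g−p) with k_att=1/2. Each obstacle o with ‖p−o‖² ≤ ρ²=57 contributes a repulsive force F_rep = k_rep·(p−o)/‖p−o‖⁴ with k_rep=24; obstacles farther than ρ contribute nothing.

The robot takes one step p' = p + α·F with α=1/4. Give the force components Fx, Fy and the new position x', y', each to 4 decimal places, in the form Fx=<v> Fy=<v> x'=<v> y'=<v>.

F_att = 1/2·(g−p) = 1/2·(-2,6) = (-1.0000,3.0000)
o1: d²=45 ≤ ρ²=57; F_rep = 24·(-3,-6)/45² = (-0.0356,-0.0711)
o2: d²=121 > ρ²=57 → inactive
F = F_att + ΣF_rep = (-1.0356,2.9289)
p' = p + 1/4·F = (-1.2589,1.7322)

Fx=-1.0356 Fy=2.9289 x'=-1.2589 y'=1.7322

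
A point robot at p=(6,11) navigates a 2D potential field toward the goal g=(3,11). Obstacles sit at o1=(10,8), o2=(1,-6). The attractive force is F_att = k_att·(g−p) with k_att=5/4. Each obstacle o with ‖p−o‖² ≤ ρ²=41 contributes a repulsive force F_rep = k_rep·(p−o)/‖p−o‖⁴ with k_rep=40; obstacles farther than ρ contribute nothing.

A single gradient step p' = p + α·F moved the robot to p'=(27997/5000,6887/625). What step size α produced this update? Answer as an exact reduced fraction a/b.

α = 1/10

F_att = 5/4·(g−p) = 5/4·(-3,0) = (-3.7500,0.0000)
o1: d²=25 ≤ ρ²=41; F_rep = 40·(-4,3)/25² = (-0.2560,0.1920)
o2: d²=314 > ρ²=41 → inactive
F = F_att + ΣF_rep = (-4.0060,0.1920)
Δp = p'−p = (-0.4006,0.0192); α = Δx/Fx = (-2003/5000) / (-2003/500) = 1/10
check: Δy/Fy = (12/625) / (24/125) = 1/10 ✓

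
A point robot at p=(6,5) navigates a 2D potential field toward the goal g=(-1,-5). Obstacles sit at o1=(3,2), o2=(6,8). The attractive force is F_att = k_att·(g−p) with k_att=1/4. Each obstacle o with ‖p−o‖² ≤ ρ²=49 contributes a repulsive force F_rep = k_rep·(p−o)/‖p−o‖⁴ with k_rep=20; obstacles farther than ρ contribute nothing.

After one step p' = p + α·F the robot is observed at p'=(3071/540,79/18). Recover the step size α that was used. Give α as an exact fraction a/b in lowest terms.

α = 1/5

F_att = 1/4·(g−p) = 1/4·(-7,-10) = (-1.7500,-2.5000)
o1: d²=18 ≤ ρ²=49; F_rep = 20·(3,3)/18² = (0.1852,0.1852)
o2: d²=9 ≤ ρ²=49; F_rep = 20·(0,-3)/9² = (0.0000,-0.7407)
F = F_att + ΣF_rep = (-1.5648,-3.0556)
Δp = p'−p = (-0.3130,-0.6111); α = Δx/Fx = (-169/540) / (-169/108) = 1/5
check: Δy/Fy = (-11/18) / (-55/18) = 1/5 ✓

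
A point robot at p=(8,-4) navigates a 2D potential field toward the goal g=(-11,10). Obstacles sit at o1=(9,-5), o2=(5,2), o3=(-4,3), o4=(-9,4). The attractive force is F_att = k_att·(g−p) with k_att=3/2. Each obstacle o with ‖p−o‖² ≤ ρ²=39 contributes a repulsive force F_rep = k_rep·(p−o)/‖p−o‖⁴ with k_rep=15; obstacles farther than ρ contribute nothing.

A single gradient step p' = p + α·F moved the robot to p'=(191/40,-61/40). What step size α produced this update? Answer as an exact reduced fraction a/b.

α = 1/10

F_att = 3/2·(g−p) = 3/2·(-19,14) = (-28.5000,21.0000)
o1: d²=2 ≤ ρ²=39; F_rep = 15·(-1,1)/2² = (-3.7500,3.7500)
o2: d²=45 > ρ²=39 → inactive
o3: d²=193 > ρ²=39 → inactive
o4: d²=353 > ρ²=39 → inactive
F = F_att + ΣF_rep = (-32.2500,24.7500)
Δp = p'−p = (-3.2250,2.4750); α = Δx/Fx = (-129/40) / (-129/4) = 1/10
check: Δy/Fy = (99/40) / (99/4) = 1/10 ✓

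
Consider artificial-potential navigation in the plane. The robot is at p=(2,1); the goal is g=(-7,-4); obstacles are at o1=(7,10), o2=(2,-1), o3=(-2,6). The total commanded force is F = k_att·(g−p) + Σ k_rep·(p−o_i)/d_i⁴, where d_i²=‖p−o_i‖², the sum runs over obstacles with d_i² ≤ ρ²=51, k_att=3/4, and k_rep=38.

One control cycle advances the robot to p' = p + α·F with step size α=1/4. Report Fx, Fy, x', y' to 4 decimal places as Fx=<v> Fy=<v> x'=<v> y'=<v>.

Fx=-6.6596 Fy=0.8870 x'=0.3351 y'=1.2217

F_att = 3/4·(g−p) = 3/4·(-9,-5) = (-6.7500,-3.7500)
o1: d²=106 > ρ²=51 → inactive
o2: d²=4 ≤ ρ²=51; F_rep = 38·(0,2)/4² = (0.0000,4.7500)
o3: d²=41 ≤ ρ²=51; F_rep = 38·(4,-5)/41² = (0.0904,-0.1130)
F = F_att + ΣF_rep = (-6.6596,0.8870)
p' = p + 1/4·F = (0.3351,1.2217)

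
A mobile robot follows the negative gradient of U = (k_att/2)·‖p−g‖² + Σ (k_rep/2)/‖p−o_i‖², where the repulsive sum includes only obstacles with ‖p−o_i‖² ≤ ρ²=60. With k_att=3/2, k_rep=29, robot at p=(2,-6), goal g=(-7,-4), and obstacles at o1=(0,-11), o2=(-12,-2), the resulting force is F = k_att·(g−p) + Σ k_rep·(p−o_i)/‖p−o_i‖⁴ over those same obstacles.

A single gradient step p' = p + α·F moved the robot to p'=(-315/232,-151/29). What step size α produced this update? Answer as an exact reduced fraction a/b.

α = 1/4

F_att = 3/2·(g−p) = 3/2·(-9,2) = (-13.5000,3.0000)
o1: d²=29 ≤ ρ²=60; F_rep = 29·(2,5)/29² = (0.0690,0.1724)
o2: d²=212 > ρ²=60 → inactive
F = F_att + ΣF_rep = (-13.4310,3.1724)
Δp = p'−p = (-3.3578,0.7931); α = Δx/Fx = (-779/232) / (-779/58) = 1/4
check: Δy/Fy = (23/29) / (92/29) = 1/4 ✓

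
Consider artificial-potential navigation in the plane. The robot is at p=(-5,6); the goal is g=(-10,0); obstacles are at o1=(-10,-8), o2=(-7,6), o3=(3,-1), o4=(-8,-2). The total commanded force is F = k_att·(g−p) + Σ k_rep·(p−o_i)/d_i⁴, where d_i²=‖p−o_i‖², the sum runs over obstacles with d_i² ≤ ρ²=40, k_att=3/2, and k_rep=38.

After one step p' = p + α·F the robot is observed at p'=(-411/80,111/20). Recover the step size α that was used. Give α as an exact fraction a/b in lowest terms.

α = 1/20

F_att = 3/2·(g−p) = 3/2·(-5,-6) = (-7.5000,-9.0000)
o1: d²=221 > ρ²=40 → inactive
o2: d²=4 ≤ ρ²=40; F_rep = 38·(2,0)/4² = (4.7500,0.0000)
o3: d²=113 > ρ²=40 → inactive
o4: d²=73 > ρ²=40 → inactive
F = F_att + ΣF_rep = (-2.7500,-9.0000)
Δp = p'−p = (-0.1375,-0.4500); α = Δx/Fx = (-11/80) / (-11/4) = 1/20
check: Δy/Fy = (-9/20) / (-9) = 1/20 ✓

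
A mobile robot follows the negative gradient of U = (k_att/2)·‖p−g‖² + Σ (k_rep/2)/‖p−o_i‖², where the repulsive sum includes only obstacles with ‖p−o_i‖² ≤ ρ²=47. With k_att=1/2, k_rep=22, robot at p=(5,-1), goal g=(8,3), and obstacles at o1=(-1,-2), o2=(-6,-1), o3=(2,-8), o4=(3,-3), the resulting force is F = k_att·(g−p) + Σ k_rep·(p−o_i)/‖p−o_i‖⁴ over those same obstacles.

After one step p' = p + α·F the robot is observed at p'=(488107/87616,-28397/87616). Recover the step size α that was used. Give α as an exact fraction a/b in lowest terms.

α = 1/4

F_att = 1/2·(g−p) = 1/2·(3,4) = (1.5000,2.0000)
o1: d²=37 ≤ ρ²=47; F_rep = 22·(6,1)/37² = (0.0964,0.0161)
o2: d²=121 > ρ²=47 → inactive
o3: d²=58 > ρ²=47 → inactive
o4: d²=8 ≤ ρ²=47; F_rep = 22·(2,2)/8² = (0.6875,0.6875)
F = F_att + ΣF_rep = (2.2839,2.7036)
Δp = p'−p = (0.5710,0.6759); α = Δx/Fx = (50027/87616) / (50027/21904) = 1/4
check: Δy/Fy = (59219/87616) / (59219/21904) = 1/4 ✓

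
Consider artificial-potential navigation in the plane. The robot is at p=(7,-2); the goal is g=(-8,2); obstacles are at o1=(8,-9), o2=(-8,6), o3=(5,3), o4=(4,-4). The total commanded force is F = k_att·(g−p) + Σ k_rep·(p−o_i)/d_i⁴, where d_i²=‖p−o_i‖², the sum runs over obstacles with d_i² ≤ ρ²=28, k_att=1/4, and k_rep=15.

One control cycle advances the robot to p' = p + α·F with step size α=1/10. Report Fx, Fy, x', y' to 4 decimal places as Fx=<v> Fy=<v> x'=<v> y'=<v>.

Fx=-3.4837 Fy=1.1775 x'=6.6516 y'=-1.8822

F_att = 1/4·(g−p) = 1/4·(-15,4) = (-3.7500,1.0000)
o1: d²=50 > ρ²=28 → inactive
o2: d²=289 > ρ²=28 → inactive
o3: d²=29 > ρ²=28 → inactive
o4: d²=13 ≤ ρ²=28; F_rep = 15·(3,2)/13² = (0.2663,0.1775)
F = F_att + ΣF_rep = (-3.4837,1.1775)
p' = p + 1/10·F = (6.6516,-1.8822)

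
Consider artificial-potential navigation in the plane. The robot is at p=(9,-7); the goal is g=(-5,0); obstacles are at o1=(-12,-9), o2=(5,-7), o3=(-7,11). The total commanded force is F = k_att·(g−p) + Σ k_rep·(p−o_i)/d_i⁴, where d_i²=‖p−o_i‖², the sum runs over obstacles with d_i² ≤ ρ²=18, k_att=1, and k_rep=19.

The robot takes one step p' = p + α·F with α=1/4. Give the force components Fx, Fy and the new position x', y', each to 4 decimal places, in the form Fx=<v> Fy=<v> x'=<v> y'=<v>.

Fx=-13.7031 Fy=7.0000 x'=5.5742 y'=-5.2500

F_att = 1·(g−p) = 1·(-14,7) = (-14.0000,7.0000)
o1: d²=445 > ρ²=18 → inactive
o2: d²=16 ≤ ρ²=18; F_rep = 19·(4,0)/16² = (0.2969,0.0000)
o3: d²=580 > ρ²=18 → inactive
F = F_att + ΣF_rep = (-13.7031,7.0000)
p' = p + 1/4·F = (5.5742,-5.2500)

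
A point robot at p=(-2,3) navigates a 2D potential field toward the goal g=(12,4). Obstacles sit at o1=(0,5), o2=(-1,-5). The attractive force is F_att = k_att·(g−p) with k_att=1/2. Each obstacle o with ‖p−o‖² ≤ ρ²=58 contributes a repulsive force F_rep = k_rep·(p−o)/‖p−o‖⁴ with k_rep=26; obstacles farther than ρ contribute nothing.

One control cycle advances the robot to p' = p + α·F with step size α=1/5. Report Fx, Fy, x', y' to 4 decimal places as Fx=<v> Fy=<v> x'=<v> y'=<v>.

F_att = 1/2·(g−p) = 1/2·(14,1) = (7.0000,0.5000)
o1: d²=8 ≤ ρ²=58; F_rep = 26·(-2,-2)/8² = (-0.8125,-0.8125)
o2: d²=65 > ρ²=58 → inactive
F = F_att + ΣF_rep = (6.1875,-0.3125)
p' = p + 1/5·F = (-0.7625,2.9375)

Fx=6.1875 Fy=-0.3125 x'=-0.7625 y'=2.9375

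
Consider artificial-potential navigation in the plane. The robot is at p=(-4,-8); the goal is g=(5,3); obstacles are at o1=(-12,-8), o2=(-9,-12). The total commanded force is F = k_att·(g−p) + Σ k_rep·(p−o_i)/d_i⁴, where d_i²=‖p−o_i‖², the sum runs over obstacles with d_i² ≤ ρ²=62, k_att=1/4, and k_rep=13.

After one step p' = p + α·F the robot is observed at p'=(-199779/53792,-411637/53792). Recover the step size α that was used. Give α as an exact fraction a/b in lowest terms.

F_att = 1/4·(g−p) = 1/4·(9,11) = (2.2500,2.7500)
o1: d²=64 > ρ²=62 → inactive
o2: d²=41 ≤ ρ²=62; F_rep = 13·(5,4)/41² = (0.0387,0.0309)
F = F_att + ΣF_rep = (2.2887,2.7809)
Δp = p'−p = (0.2861,0.3476); α = Δx/Fx = (15389/53792) / (15389/6724) = 1/8
check: Δy/Fy = (18699/53792) / (18699/6724) = 1/8 ✓

α = 1/8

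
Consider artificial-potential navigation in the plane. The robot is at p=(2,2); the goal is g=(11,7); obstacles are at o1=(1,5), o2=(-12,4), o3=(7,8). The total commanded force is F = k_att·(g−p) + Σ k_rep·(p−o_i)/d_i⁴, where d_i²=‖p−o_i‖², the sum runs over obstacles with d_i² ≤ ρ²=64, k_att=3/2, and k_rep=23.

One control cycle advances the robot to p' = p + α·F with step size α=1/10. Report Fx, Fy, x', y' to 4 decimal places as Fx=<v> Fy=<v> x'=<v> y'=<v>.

F_att = 3/2·(g−p) = 3/2·(9,5) = (13.5000,7.5000)
o1: d²=10 ≤ ρ²=64; F_rep = 23·(1,-3)/10² = (0.2300,-0.6900)
o2: d²=200 > ρ²=64 → inactive
o3: d²=61 ≤ ρ²=64; F_rep = 23·(-5,-6)/61² = (-0.0309,-0.0371)
F = F_att + ΣF_rep = (13.6991,6.7729)
p' = p + 1/10·F = (3.3699,2.6773)

Fx=13.6991 Fy=6.7729 x'=3.3699 y'=2.6773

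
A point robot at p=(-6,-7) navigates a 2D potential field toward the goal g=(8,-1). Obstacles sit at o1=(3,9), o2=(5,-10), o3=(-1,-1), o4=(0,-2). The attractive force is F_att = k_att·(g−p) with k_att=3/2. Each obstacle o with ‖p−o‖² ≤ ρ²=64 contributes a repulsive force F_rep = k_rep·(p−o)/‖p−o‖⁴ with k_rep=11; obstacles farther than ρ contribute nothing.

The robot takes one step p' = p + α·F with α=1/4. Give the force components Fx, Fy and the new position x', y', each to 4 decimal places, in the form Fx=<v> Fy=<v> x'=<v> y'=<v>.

F_att = 3/2·(g−p) = 3/2·(14,6) = (21.0000,9.0000)
o1: d²=337 > ρ²=64 → inactive
o2: d²=130 > ρ²=64 → inactive
o3: d²=61 ≤ ρ²=64; F_rep = 11·(-5,-6)/61² = (-0.0148,-0.0177)
o4: d²=61 ≤ ρ²=64; F_rep = 11·(-6,-5)/61² = (-0.0177,-0.0148)
F = F_att + ΣF_rep = (20.9675,8.9675)
p' = p + 1/4·F = (-0.7581,-4.7581)

Fx=20.9675 Fy=8.9675 x'=-0.7581 y'=-4.7581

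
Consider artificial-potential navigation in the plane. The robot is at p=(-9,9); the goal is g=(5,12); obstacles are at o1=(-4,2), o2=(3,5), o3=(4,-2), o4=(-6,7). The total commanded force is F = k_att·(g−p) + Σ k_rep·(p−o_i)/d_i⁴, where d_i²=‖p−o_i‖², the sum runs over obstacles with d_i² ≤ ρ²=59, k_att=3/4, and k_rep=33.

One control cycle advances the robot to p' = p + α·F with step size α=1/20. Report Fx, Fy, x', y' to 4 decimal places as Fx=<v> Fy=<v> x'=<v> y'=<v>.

F_att = 3/4·(g−p) = 3/4·(14,3) = (10.5000,2.2500)
o1: d²=74 > ρ²=59 → inactive
o2: d²=160 > ρ²=59 → inactive
o3: d²=290 > ρ²=59 → inactive
o4: d²=13 ≤ ρ²=59; F_rep = 33·(-3,2)/13² = (-0.5858,0.3905)
F = F_att + ΣF_rep = (9.9142,2.6405)
p' = p + 1/20·F = (-8.5043,9.1320)

Fx=9.9142 Fy=2.6405 x'=-8.5043 y'=9.1320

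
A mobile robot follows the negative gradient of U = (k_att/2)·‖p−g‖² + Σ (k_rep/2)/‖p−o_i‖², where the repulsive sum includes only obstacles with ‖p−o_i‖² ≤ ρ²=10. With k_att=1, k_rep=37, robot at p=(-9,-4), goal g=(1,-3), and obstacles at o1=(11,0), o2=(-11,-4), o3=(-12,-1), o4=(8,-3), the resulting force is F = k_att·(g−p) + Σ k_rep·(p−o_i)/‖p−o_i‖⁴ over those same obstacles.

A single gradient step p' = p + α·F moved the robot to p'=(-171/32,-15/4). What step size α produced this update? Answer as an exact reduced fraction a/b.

F_att = 1·(g−p) = 1·(10,1) = (10.0000,1.0000)
o1: d²=416 > ρ²=10 → inactive
o2: d²=4 ≤ ρ²=10; F_rep = 37·(2,0)/4² = (4.6250,0.0000)
o3: d²=18 > ρ²=10 → inactive
o4: d²=290 > ρ²=10 → inactive
F = F_att + ΣF_rep = (14.6250,1.0000)
Δp = p'−p = (3.6562,0.2500); α = Δx/Fx = (117/32) / (117/8) = 1/4
check: Δy/Fy = (1/4) / (1) = 1/4 ✓

α = 1/4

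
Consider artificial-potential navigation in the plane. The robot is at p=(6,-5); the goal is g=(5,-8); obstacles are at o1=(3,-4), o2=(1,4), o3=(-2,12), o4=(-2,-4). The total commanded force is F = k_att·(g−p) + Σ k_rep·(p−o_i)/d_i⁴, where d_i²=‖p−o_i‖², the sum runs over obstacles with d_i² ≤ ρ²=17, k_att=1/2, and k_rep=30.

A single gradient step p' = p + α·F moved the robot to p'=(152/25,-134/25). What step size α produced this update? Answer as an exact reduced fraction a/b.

α = 1/5

F_att = 1/2·(g−p) = 1/2·(-1,-3) = (-0.5000,-1.5000)
o1: d²=10 ≤ ρ²=17; F_rep = 30·(3,-1)/10² = (0.9000,-0.3000)
o2: d²=106 > ρ²=17 → inactive
o3: d²=353 > ρ²=17 → inactive
o4: d²=65 > ρ²=17 → inactive
F = F_att + ΣF_rep = (0.4000,-1.8000)
Δp = p'−p = (0.0800,-0.3600); α = Δx/Fx = (2/25) / (2/5) = 1/5
check: Δy/Fy = (-9/25) / (-9/5) = 1/5 ✓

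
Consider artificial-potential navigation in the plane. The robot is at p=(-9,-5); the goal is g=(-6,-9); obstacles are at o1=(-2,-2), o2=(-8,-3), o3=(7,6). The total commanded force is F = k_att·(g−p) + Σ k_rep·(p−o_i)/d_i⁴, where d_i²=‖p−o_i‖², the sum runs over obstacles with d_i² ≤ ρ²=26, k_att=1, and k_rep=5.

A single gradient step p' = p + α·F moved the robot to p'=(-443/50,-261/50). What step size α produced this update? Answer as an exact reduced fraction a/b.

F_att = 1·(g−p) = 1·(3,-4) = (3.0000,-4.0000)
o1: d²=58 > ρ²=26 → inactive
o2: d²=5 ≤ ρ²=26; F_rep = 5·(-1,-2)/5² = (-0.2000,-0.4000)
o3: d²=377 > ρ²=26 → inactive
F = F_att + ΣF_rep = (2.8000,-4.4000)
Δp = p'−p = (0.1400,-0.2200); α = Δx/Fx = (7/50) / (14/5) = 1/20
check: Δy/Fy = (-11/50) / (-22/5) = 1/20 ✓

α = 1/20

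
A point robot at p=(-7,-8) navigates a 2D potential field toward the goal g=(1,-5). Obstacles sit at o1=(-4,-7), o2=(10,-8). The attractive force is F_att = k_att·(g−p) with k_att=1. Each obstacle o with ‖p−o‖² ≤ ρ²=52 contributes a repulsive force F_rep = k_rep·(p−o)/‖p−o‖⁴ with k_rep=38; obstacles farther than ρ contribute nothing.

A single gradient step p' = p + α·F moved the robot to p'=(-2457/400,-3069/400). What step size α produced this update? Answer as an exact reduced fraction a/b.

α = 1/8

F_att = 1·(g−p) = 1·(8,3) = (8.0000,3.0000)
o1: d²=10 ≤ ρ²=52; F_rep = 38·(-3,-1)/10² = (-1.1400,-0.3800)
o2: d²=289 > ρ²=52 → inactive
F = F_att + ΣF_rep = (6.8600,2.6200)
Δp = p'−p = (0.8575,0.3275); α = Δx/Fx = (343/400) / (343/50) = 1/8
check: Δy/Fy = (131/400) / (131/50) = 1/8 ✓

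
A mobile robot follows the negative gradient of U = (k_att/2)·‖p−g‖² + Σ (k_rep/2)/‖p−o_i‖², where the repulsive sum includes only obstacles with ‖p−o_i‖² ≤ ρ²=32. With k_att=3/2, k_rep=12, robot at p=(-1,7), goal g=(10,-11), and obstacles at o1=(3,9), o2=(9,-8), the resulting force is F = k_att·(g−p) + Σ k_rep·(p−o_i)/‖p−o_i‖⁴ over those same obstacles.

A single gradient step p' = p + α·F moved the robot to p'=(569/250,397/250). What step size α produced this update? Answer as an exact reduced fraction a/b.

F_att = 3/2·(g−p) = 3/2·(11,-18) = (16.5000,-27.0000)
o1: d²=20 ≤ ρ²=32; F_rep = 12·(-4,-2)/20² = (-0.1200,-0.0600)
o2: d²=325 > ρ²=32 → inactive
F = F_att + ΣF_rep = (16.3800,-27.0600)
Δp = p'−p = (3.2760,-5.4120); α = Δx/Fx = (819/250) / (819/50) = 1/5
check: Δy/Fy = (-1353/250) / (-1353/50) = 1/5 ✓

α = 1/5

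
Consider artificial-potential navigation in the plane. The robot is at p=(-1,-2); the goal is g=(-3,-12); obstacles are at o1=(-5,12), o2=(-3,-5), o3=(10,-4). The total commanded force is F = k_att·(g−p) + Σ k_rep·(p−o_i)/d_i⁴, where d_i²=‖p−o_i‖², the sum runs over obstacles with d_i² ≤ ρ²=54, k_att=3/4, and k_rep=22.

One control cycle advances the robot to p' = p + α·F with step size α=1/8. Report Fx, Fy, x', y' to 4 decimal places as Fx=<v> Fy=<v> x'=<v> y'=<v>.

F_att = 3/4·(g−p) = 3/4·(-2,-10) = (-1.5000,-7.5000)
o1: d²=212 > ρ²=54 → inactive
o2: d²=13 ≤ ρ²=54; F_rep = 22·(2,3)/13² = (0.2604,0.3905)
o3: d²=125 > ρ²=54 → inactive
F = F_att + ΣF_rep = (-1.2396,-7.1095)
p' = p + 1/8·F = (-1.1550,-2.8887)

Fx=-1.2396 Fy=-7.1095 x'=-1.1550 y'=-2.8887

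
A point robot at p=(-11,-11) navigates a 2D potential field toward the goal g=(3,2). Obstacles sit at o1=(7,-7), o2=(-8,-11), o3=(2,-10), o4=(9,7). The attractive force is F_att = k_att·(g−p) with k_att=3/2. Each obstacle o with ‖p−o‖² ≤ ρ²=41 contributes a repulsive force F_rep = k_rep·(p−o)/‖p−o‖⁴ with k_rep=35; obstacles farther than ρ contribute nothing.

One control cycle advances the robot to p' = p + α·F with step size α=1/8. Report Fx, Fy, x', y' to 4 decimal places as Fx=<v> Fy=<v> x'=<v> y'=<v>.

F_att = 3/2·(g−p) = 3/2·(14,13) = (21.0000,19.5000)
o1: d²=340 > ρ²=41 → inactive
o2: d²=9 ≤ ρ²=41; F_rep = 35·(-3,0)/9² = (-1.2963,0.0000)
o3: d²=170 > ρ²=41 → inactive
o4: d²=724 > ρ²=41 → inactive
F = F_att + ΣF_rep = (19.7037,19.5000)
p' = p + 1/8·F = (-8.5370,-8.5625)

Fx=19.7037 Fy=19.5000 x'=-8.5370 y'=-8.5625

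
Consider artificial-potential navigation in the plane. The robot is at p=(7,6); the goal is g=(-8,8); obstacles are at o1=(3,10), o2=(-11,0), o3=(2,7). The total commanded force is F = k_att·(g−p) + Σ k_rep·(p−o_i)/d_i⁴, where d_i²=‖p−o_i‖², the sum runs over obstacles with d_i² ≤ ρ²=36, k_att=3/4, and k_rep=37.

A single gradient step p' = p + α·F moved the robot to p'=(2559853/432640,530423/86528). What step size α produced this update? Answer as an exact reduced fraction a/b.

F_att = 3/4·(g−p) = 3/4·(-15,2) = (-11.2500,1.5000)
o1: d²=32 ≤ ρ²=36; F_rep = 37·(4,-4)/32² = (0.1445,-0.1445)
o2: d²=360 > ρ²=36 → inactive
o3: d²=26 ≤ ρ²=36; F_rep = 37·(5,-1)/26² = (0.2737,-0.0547)
F = F_att + ΣF_rep = (-10.8318,1.3007)
Δp = p'−p = (-1.0832,0.1301); α = Δx/Fx = (-468627/432640) / (-468627/43264) = 1/10
check: Δy/Fy = (11255/86528) / (56275/43264) = 1/10 ✓

α = 1/10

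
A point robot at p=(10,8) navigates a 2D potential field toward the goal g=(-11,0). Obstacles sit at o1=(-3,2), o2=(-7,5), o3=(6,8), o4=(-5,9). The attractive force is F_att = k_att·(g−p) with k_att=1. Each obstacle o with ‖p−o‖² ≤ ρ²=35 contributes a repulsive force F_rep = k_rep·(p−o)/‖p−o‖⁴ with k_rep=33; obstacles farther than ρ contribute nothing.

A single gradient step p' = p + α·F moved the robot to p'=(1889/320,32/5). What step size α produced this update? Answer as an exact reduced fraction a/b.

F_att = 1·(g−p) = 1·(-21,-8) = (-21.0000,-8.0000)
o1: d²=205 > ρ²=35 → inactive
o2: d²=298 > ρ²=35 → inactive
o3: d²=16 ≤ ρ²=35; F_rep = 33·(4,0)/16² = (0.5156,0.0000)
o4: d²=226 > ρ²=35 → inactive
F = F_att + ΣF_rep = (-20.4844,-8.0000)
Δp = p'−p = (-4.0969,-1.6000); α = Δx/Fx = (-1311/320) / (-1311/64) = 1/5
check: Δy/Fy = (-8/5) / (-8) = 1/5 ✓

α = 1/5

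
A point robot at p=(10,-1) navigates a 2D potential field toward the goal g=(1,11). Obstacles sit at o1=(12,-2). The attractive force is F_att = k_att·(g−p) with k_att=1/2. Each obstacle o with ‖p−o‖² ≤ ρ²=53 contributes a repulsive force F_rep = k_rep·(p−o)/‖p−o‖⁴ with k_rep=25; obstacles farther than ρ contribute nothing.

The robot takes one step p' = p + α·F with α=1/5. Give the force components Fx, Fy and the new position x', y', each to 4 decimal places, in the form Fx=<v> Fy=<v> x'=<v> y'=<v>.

F_att = 1/2·(g−p) = 1/2·(-9,12) = (-4.5000,6.0000)
o1: d²=5 ≤ ρ²=53; F_rep = 25·(-2,1)/5² = (-2.0000,1.0000)
F = F_att + ΣF_rep = (-6.5000,7.0000)
p' = p + 1/5·F = (8.7000,0.4000)

Fx=-6.5000 Fy=7.0000 x'=8.7000 y'=0.4000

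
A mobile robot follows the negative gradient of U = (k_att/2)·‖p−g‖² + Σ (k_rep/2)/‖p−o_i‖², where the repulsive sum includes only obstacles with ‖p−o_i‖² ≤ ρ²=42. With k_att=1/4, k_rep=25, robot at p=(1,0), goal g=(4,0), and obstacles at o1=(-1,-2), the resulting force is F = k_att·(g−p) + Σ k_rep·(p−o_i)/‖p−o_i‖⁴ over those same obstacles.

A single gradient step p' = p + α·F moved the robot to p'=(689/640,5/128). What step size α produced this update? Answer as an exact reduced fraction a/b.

F_att = 1/4·(g−p) = 1/4·(3,0) = (0.7500,0.0000)
o1: d²=8 ≤ ρ²=42; F_rep = 25·(2,2)/8² = (0.7812,0.7812)
F = F_att + ΣF_rep = (1.5312,0.7812)
Δp = p'−p = (0.0766,0.0391); α = Δx/Fx = (49/640) / (49/32) = 1/20
check: Δy/Fy = (5/128) / (25/32) = 1/20 ✓

α = 1/20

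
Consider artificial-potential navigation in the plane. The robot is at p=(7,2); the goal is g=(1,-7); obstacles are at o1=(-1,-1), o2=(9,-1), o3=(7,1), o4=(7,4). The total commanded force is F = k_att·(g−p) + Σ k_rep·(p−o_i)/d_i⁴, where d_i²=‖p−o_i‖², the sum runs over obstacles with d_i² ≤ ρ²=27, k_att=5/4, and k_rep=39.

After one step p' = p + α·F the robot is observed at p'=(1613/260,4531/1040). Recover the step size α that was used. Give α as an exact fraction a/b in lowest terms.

α = 1/10

F_att = 5/4·(g−p) = 5/4·(-6,-9) = (-7.5000,-11.2500)
o1: d²=73 > ρ²=27 → inactive
o2: d²=13 ≤ ρ²=27; F_rep = 39·(-2,3)/13² = (-0.4615,0.6923)
o3: d²=1 ≤ ρ²=27; F_rep = 39·(0,1)/1² = (0.0000,39.0000)
o4: d²=4 ≤ ρ²=27; F_rep = 39·(0,-2)/4² = (0.0000,-4.8750)
F = F_att + ΣF_rep = (-7.9615,23.5673)
Δp = p'−p = (-0.7962,2.3567); α = Δx/Fx = (-207/260) / (-207/26) = 1/10
check: Δy/Fy = (2451/1040) / (2451/104) = 1/10 ✓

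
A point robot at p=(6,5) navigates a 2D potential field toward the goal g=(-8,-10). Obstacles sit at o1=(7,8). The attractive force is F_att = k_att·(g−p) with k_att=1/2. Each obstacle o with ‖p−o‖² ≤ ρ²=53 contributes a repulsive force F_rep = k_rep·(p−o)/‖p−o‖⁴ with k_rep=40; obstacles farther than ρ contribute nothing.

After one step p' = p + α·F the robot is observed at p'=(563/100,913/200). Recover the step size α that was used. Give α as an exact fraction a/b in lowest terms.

α = 1/20

F_att = 1/2·(g−p) = 1/2·(-14,-15) = (-7.0000,-7.5000)
o1: d²=10 ≤ ρ²=53; F_rep = 40·(-1,-3)/10² = (-0.4000,-1.2000)
F = F_att + ΣF_rep = (-7.4000,-8.7000)
Δp = p'−p = (-0.3700,-0.4350); α = Δx/Fx = (-37/100) / (-37/5) = 1/20
check: Δy/Fy = (-87/200) / (-87/10) = 1/20 ✓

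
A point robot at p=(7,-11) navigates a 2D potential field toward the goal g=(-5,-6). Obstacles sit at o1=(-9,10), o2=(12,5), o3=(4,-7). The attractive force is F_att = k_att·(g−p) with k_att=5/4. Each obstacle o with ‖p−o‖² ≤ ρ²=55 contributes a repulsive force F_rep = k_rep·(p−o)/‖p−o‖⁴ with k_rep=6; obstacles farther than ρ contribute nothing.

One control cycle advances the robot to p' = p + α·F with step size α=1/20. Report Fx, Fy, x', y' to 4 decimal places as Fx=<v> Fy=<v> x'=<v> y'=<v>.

Fx=-14.9712 Fy=6.2116 x'=6.2514 y'=-10.6894

F_att = 5/4·(g−p) = 5/4·(-12,5) = (-15.0000,6.2500)
o1: d²=697 > ρ²=55 → inactive
o2: d²=281 > ρ²=55 → inactive
o3: d²=25 ≤ ρ²=55; F_rep = 6·(3,-4)/25² = (0.0288,-0.0384)
F = F_att + ΣF_rep = (-14.9712,6.2116)
p' = p + 1/20·F = (6.2514,-10.6894)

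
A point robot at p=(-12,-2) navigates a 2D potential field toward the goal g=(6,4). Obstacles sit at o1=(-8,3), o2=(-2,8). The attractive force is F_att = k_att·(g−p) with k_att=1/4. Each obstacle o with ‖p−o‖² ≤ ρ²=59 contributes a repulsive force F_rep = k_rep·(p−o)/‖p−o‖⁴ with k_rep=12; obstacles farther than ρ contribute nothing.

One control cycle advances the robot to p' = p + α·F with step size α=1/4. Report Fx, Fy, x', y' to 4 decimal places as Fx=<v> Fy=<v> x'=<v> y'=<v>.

Fx=4.4714 Fy=1.4643 x'=-10.8821 y'=-1.6339

F_att = 1/4·(g−p) = 1/4·(18,6) = (4.5000,1.5000)
o1: d²=41 ≤ ρ²=59; F_rep = 12·(-4,-5)/41² = (-0.0286,-0.0357)
o2: d²=200 > ρ²=59 → inactive
F = F_att + ΣF_rep = (4.4714,1.4643)
p' = p + 1/4·F = (-10.8821,-1.6339)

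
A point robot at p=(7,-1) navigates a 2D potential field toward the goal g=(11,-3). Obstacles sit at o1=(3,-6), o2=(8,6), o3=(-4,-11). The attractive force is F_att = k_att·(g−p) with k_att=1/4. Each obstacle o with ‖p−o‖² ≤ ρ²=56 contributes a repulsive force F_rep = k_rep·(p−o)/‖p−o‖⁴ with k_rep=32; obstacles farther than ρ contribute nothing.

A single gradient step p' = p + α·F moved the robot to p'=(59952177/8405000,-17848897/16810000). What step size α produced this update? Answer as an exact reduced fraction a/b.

α = 1/8

F_att = 1/4·(g−p) = 1/4·(4,-2) = (1.0000,-0.5000)
o1: d²=41 ≤ ρ²=56; F_rep = 32·(4,5)/41² = (0.0761,0.0952)
o2: d²=50 ≤ ρ²=56; F_rep = 32·(-1,-7)/50² = (-0.0128,-0.0896)
o3: d²=221 > ρ²=56 → inactive
F = F_att + ΣF_rep = (1.0633,-0.4944)
Δp = p'−p = (0.1329,-0.0618); α = Δx/Fx = (1117177/8405000) / (1117177/1050625) = 1/8
check: Δy/Fy = (-1038897/16810000) / (-1038897/2101250) = 1/8 ✓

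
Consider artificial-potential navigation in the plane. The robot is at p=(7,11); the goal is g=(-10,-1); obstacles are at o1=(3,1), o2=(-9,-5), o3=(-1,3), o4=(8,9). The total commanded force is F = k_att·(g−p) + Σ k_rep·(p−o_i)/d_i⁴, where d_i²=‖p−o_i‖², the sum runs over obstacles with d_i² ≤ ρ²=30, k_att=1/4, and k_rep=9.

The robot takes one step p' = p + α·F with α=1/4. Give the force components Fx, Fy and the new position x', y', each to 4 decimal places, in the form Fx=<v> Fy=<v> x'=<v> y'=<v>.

Fx=-4.6100 Fy=-2.2800 x'=5.8475 y'=10.4300

F_att = 1/4·(g−p) = 1/4·(-17,-12) = (-4.2500,-3.0000)
o1: d²=116 > ρ²=30 → inactive
o2: d²=512 > ρ²=30 → inactive
o3: d²=128 > ρ²=30 → inactive
o4: d²=5 ≤ ρ²=30; F_rep = 9·(-1,2)/5² = (-0.3600,0.7200)
F = F_att + ΣF_rep = (-4.6100,-2.2800)
p' = p + 1/4·F = (5.8475,10.4300)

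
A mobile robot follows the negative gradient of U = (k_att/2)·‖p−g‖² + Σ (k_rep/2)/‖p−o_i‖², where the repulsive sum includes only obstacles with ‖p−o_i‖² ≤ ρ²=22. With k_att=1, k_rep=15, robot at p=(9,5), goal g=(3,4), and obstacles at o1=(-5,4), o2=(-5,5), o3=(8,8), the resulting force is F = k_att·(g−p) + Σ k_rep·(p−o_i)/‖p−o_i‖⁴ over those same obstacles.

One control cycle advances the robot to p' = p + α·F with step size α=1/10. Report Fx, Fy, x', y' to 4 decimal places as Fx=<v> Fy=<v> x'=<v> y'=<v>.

Fx=-5.8500 Fy=-1.4500 x'=8.4150 y'=4.8550

F_att = 1·(g−p) = 1·(-6,-1) = (-6.0000,-1.0000)
o1: d²=197 > ρ²=22 → inactive
o2: d²=196 > ρ²=22 → inactive
o3: d²=10 ≤ ρ²=22; F_rep = 15·(1,-3)/10² = (0.1500,-0.4500)
F = F_att + ΣF_rep = (-5.8500,-1.4500)
p' = p + 1/10·F = (8.4150,4.8550)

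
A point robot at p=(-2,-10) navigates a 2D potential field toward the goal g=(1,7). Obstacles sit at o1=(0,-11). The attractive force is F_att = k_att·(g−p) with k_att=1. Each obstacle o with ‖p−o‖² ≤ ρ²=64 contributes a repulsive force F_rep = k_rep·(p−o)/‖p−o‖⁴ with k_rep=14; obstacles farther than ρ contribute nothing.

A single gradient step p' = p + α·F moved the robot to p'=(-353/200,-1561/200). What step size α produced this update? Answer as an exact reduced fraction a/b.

α = 1/8

F_att = 1·(g−p) = 1·(3,17) = (3.0000,17.0000)
o1: d²=5 ≤ ρ²=64; F_rep = 14·(-2,1)/5² = (-1.1200,0.5600)
F = F_att + ΣF_rep = (1.8800,17.5600)
Δp = p'−p = (0.2350,2.1950); α = Δx/Fx = (47/200) / (47/25) = 1/8
check: Δy/Fy = (439/200) / (439/25) = 1/8 ✓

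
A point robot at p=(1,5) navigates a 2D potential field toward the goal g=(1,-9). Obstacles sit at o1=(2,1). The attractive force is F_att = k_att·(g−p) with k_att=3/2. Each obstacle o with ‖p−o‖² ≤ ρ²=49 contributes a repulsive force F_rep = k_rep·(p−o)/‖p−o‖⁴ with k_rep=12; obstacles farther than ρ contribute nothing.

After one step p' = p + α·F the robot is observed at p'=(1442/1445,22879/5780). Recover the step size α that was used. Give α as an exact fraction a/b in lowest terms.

F_att = 3/2·(g−p) = 3/2·(0,-14) = (0.0000,-21.0000)
o1: d²=17 ≤ ρ²=49; F_rep = 12·(-1,4)/17² = (-0.0415,0.1661)
F = F_att + ΣF_rep = (-0.0415,-20.8339)
Δp = p'−p = (-0.0021,-1.0417); α = Δx/Fx = (-3/1445) / (-12/289) = 1/20
check: Δy/Fy = (-6021/5780) / (-6021/289) = 1/20 ✓

α = 1/20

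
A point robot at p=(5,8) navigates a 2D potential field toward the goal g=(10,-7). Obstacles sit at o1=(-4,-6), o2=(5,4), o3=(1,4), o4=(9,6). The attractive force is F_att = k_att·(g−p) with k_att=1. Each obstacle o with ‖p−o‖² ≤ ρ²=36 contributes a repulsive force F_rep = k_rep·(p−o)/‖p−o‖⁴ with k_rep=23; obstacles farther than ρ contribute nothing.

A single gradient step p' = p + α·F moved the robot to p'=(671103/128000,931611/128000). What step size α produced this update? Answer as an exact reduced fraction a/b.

F_att = 1·(g−p) = 1·(5,-15) = (5.0000,-15.0000)
o1: d²=277 > ρ²=36 → inactive
o2: d²=16 ≤ ρ²=36; F_rep = 23·(0,4)/16² = (0.0000,0.3594)
o3: d²=32 ≤ ρ²=36; F_rep = 23·(4,4)/32² = (0.0898,0.0898)
o4: d²=20 ≤ ρ²=36; F_rep = 23·(-4,2)/20² = (-0.2300,0.1150)
F = F_att + ΣF_rep = (4.8598,-14.4358)
Δp = p'−p = (0.2430,-0.7218); α = Δx/Fx = (31103/128000) / (31103/6400) = 1/20
check: Δy/Fy = (-92389/128000) / (-92389/6400) = 1/20 ✓

α = 1/20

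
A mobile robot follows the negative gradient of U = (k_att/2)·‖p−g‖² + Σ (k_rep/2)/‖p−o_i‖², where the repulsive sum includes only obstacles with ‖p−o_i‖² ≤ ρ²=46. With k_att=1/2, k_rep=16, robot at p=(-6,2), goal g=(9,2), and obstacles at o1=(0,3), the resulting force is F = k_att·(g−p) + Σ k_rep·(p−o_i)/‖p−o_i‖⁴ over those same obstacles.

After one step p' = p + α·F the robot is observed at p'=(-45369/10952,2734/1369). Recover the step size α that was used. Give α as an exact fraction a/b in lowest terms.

F_att = 1/2·(g−p) = 1/2·(15,0) = (7.5000,0.0000)
o1: d²=37 ≤ ρ²=46; F_rep = 16·(-6,-1)/37² = (-0.0701,-0.0117)
F = F_att + ΣF_rep = (7.4299,-0.0117)
Δp = p'−p = (1.8575,-0.0029); α = Δx/Fx = (20343/10952) / (20343/2738) = 1/4
check: Δy/Fy = (-4/1369) / (-16/1369) = 1/4 ✓

α = 1/4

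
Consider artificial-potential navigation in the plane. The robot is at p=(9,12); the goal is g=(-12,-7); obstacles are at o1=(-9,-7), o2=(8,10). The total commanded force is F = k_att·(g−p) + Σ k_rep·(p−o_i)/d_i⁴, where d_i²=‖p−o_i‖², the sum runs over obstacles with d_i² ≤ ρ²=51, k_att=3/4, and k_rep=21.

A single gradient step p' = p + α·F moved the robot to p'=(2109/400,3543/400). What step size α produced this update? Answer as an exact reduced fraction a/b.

α = 1/4

F_att = 3/4·(g−p) = 3/4·(-21,-19) = (-15.7500,-14.2500)
o1: d²=685 > ρ²=51 → inactive
o2: d²=5 ≤ ρ²=51; F_rep = 21·(1,2)/5² = (0.8400,1.6800)
F = F_att + ΣF_rep = (-14.9100,-12.5700)
Δp = p'−p = (-3.7275,-3.1425); α = Δx/Fx = (-1491/400) / (-1491/100) = 1/4
check: Δy/Fy = (-1257/400) / (-1257/100) = 1/4 ✓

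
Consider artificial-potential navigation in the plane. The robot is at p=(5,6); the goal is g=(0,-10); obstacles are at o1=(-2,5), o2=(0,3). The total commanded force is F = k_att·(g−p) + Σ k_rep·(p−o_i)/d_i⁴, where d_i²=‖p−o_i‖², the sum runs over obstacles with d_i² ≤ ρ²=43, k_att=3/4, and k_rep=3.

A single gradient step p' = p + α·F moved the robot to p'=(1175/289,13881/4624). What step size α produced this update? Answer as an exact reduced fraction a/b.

α = 1/4

F_att = 3/4·(g−p) = 3/4·(-5,-16) = (-3.7500,-12.0000)
o1: d²=50 > ρ²=43 → inactive
o2: d²=34 ≤ ρ²=43; F_rep = 3·(5,3)/34² = (0.0130,0.0078)
F = F_att + ΣF_rep = (-3.7370,-11.9922)
Δp = p'−p = (-0.9343,-2.9981); α = Δx/Fx = (-270/289) / (-1080/289) = 1/4
check: Δy/Fy = (-13863/4624) / (-13863/1156) = 1/4 ✓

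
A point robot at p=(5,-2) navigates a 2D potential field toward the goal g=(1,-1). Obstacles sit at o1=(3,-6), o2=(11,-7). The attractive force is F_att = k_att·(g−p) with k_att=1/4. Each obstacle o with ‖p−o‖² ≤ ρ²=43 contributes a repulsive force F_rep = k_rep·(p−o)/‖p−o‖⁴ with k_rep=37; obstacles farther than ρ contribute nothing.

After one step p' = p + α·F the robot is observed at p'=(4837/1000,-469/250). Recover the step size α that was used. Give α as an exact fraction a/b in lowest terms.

F_att = 1/4·(g−p) = 1/4·(-4,1) = (-1.0000,0.2500)
o1: d²=20 ≤ ρ²=43; F_rep = 37·(2,4)/20² = (0.1850,0.3700)
o2: d²=61 > ρ²=43 → inactive
F = F_att + ΣF_rep = (-0.8150,0.6200)
Δp = p'−p = (-0.1630,0.1240); α = Δx/Fx = (-163/1000) / (-163/200) = 1/5
check: Δy/Fy = (31/250) / (31/50) = 1/5 ✓

α = 1/5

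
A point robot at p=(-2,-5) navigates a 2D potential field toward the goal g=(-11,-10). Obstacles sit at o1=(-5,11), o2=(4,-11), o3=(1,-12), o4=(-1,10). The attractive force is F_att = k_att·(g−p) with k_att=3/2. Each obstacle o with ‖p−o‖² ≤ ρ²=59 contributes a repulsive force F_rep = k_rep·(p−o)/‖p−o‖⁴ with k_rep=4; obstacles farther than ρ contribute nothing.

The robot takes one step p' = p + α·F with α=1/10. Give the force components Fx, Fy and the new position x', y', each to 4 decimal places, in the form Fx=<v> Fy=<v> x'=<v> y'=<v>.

F_att = 3/2·(g−p) = 3/2·(-9,-5) = (-13.5000,-7.5000)
o1: d²=265 > ρ²=59 → inactive
o2: d²=72 > ρ²=59 → inactive
o3: d²=58 ≤ ρ²=59; F_rep = 4·(-3,7)/58² = (-0.0036,0.0083)
o4: d²=226 > ρ²=59 → inactive
F = F_att + ΣF_rep = (-13.5036,-7.4917)
p' = p + 1/10·F = (-3.3504,-5.7492)

Fx=-13.5036 Fy=-7.4917 x'=-3.3504 y'=-5.7492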